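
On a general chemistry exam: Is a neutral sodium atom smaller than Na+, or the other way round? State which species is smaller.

Na+

Forming Na+ removes 1 electron from Na. Fewer electrons for the same nuclear charge means less shielding and a higher Z_eff on the remaining electrons, and for main-group metals the entire outer shell is lost.
A cation is smaller than its parent atom: Na+ < Na.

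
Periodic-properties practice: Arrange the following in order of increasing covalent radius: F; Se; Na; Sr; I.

F, Se, I, Na, Sr

F is in period 2, group 17; Na is in period 3, group 1; Se is in period 4, group 16; Sr is in period 5, group 2; I is in period 5, group 17.
Atomic radius shrinks across a period as nuclear charge pulls the same shell inward, and grows down a group as new shells are added.
Neither a single period nor a single group — weigh both effects.
Se > F: relative to F, both the across-period and down-group shifts push Se's atomic radius up.
I > Se: period and group pull opposite ways; the down-group shift dominates (133 vs 116 pm).
Na > I: the two effects oppose for this pair; the across-period effect wins (155 vs 133 pm).
Sr > Na: period and group pull opposite ways; the down-group shift dominates (185 vs 155 pm).
For reference (pm): F 64, Na 155, Se 116, Sr 185, I 133.
So from smallest to largest: F < Se < I < Na < Sr.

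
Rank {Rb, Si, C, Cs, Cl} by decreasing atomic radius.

C is in period 2, group 14; Si is in period 3, group 14; Cl is in period 3, group 17; Rb is in period 5, group 1; Cs is in period 6, group 1.
Radius decreases left→right (rising Z_eff, same n) and increases top→bottom (higher n).
Here both period and group differ, so the two effects have to be weighed against each other.
Cl > C: the two effects oppose for this pair; the down-group effect wins (99 vs 75 pm).
Si > Cl: both are in period 3; the period trend gives Si the larger value.
Rb > Si: both effects reinforce here, so Rb is clearly the larger of the two.
Cs > Rb: Cs sits below Rb in group 1, so the down-group effect alone puts Cs larger.
For reference (pm): C 75, Si 116, Cl 99, Rb 210, Cs 232.
So from largest to smallest: Cs > Rb > Si > Cl > C.

Cs, Rb, Si, Cl, C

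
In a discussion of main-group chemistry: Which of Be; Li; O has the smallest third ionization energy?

Consider each +2 ion: Be²⁺ is the bare [He] core; Li²⁺ is already 1 electron into the core; O²⁺ still has 4 valence electrons.
Pulling an electron out of a noble-gas core costs far more than removing a remaining valence electron, so Li and Be sit at the high end of IE_3.
The numbers (kJ/mol): Be 14849, Li 11815, O 5300.
Putting it together, IE_3: O < Li < Be.

O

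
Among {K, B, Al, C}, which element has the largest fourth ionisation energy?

B

IE_4 is the cost of taking one more electron from the +3 cation: K³⁺ is already 2 electrons into the core; B³⁺ is the bare [He] core; Al³⁺ is the bare [Ne] core; C³⁺ still has 1 valence electron.
Usually core removal costs more than valence removal, but here the competition is close: a tightly held n=2 valence electron can cost more to remove than an n=3 core electron, so the actual values have to decide it.
The numbers (kJ/mol): K 5877, B 25026, Al 11577, C 6223.
So the fourth ionization energies run K < C < Al < B.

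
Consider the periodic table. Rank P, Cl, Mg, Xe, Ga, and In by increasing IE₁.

In < Ga < Mg < P < Xe < Cl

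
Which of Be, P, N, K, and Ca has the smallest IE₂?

Consider each +1 ion: Be⁺ still has 1 valence electron; P⁺ still has 4 valence electrons; N⁺ still has 4 valence electrons; K⁺ is the bare [Ar] core; Ca⁺ still has 1 valence electron.
Pulling an electron out of a noble-gas core costs far more than removing a remaining valence electron, so K sits at the high end of IE_2.
Valence configurations: Be⁺ [He]2s¹, P⁺ [Ne]3s²3p², N⁺ [He]2s²2p², Ca⁺ [Ar]4s¹.
The numbers (kJ/mol): Be 1757, P 1907, N 2856, K 3052, Ca 1145.
Overall IE_2 order: Ca < Be < P < N < K.

Ca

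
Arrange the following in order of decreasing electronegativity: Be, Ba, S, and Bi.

S, Bi, Be, Ba

Smaller atoms with higher effective nuclear charge are more electronegative.
These span different periods and groups, so the two trends combine.
Be > Ba: Be sits above Ba in group 2, so the down-group effect alone puts Be higher.
Bi > Be: period and group pull opposite ways; the across-period shift dominates (2.02 vs 1.57).
S > Bi: relative to Bi, both the across-period and down-group shifts push S's electronegativity up.
Tabulated electronegativity (Pauling): Be 1.57, S 2.58, Ba 0.89, Bi 2.02.
So from highest to lowest: S > Bi > Be > Ba.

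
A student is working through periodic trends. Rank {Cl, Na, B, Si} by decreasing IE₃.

Na, Cl, B, Si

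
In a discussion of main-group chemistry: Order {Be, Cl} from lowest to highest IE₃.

Cl, Be

The third ionization energy removes an electron from the +2 ion. For each element: Be²⁺ is the bare [He] core; Cl²⁺ still has 5 valence electrons.
Breaking into a closed-shell core is much more expensive than removing a leftover valence electron — Be has the largest IE_3 here.
The numbers (kJ/mol): Be 14849, Cl 3822.
Putting it together, IE_3: Cl < Be.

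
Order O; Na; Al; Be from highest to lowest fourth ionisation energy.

Be > Al > Na > O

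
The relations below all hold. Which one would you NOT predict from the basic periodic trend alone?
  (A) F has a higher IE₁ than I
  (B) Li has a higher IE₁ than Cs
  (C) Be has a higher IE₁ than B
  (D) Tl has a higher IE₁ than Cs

(C)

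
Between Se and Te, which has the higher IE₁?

Se is in period 4, group 16; Te is in period 5, group 16.
First ionization energy rises across a period (greater Z_eff holds electrons more tightly) and falls down a group (valence electrons are farther from the nucleus).
All are in group 16, so first ionization energy increases up the group.
So Se has the higher IE₁ (Se > Te).

Se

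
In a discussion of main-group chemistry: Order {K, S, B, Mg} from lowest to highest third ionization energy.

Consider each +2 ion: K²⁺ is already 1 electron into the core; S²⁺ still has 4 valence electrons; B²⁺ still has 1 valence electron; Mg²⁺ is the bare [Ne] core.
Breaking into a closed-shell core is much more expensive than removing a leftover valence electron — K and Mg have the largest IE_3 here.
Valence configurations: S²⁺ [Ne]3s²3p², B²⁺ [He]2s¹.
Approximate IE_3 values (kJ/mol): K 4420, S 3357, B 3660, Mg 7733.
So the third ionization energies run S < B < K < Mg.

S < B < K < Mg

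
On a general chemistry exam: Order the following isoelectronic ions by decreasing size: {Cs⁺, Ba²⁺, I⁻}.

I⁻ > Cs⁺ > Ba²⁺

All of these have 54 electrons, so size is governed by nuclear charge alone: the more protons, the stronger the pull on the same electron cloud, and the smaller the ion.
Nuclear charges: Ba²⁺ (Z=56), Cs⁺ (Z=55), I⁻ (Z=53).
Largest to smallest: I⁻ > Cs⁺ > Ba²⁺.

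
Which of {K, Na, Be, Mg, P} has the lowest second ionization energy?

After 1 electron has been removed, what remains? K⁺ is the bare [Ar] core; Na⁺ is the bare [Ne] core; Be⁺ still has 1 valence electron; Mg⁺ still has 1 valence electron; P⁺ still has 4 valence electrons.
Breaking into a closed-shell core is much more expensive than removing a leftover valence electron — K and Na have the largest IE_2 here.
Valence configurations: Be⁺ [He]2s¹, Mg⁺ [Ne]3s¹, P⁺ [Ne]3s²3p².
Approximate IE_2 values (kJ/mol): K 3052, Na 4562, Be 1757, Mg 1451, P 1907.
Overall IE_2 order: Mg < Be < P < K < Na.

Mg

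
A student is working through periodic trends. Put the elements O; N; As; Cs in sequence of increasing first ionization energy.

Cs, As, O, N

Removing the outermost electron gets harder across a period and easier down a group.
Here both period and group differ, so the two effects have to be weighed against each other.
As > Cs: both effects reinforce here, so As is clearly the higher of the two.
O > As: relative to As, both the across-period and down-group shifts push O's first ionization energy up.
N > O: this pair runs against the simple trend — see the exception note.
Note the exception: N has a higher first ionization energy than O, contrary to the simple trend — pairing an electron in O's 2p⁴ costs repulsion energy, so O ionizes more easily than half-filled N (2p³).
Tabulated first ionization energy (kJ/mol): N 1402, O 1314, As 947, Cs 376.
So from lowest to highest: Cs < As < O < N.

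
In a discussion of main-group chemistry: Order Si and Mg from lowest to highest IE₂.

The second ionization energy removes an electron from the +1 ion. For each element: Si⁺ still has 3 valence electrons; Mg⁺ still has 1 valence electron.
All are still removing valence electrons, so compare the +1 ions as you would atoms: IE_2 generally rises across a period (higher Z_eff) and falls down a group (larger shell), subject to the usual subshell exceptions.
Valence configurations: Si⁺ [Ne]3s²3p¹, Mg⁺ [Ne]3s¹.
Tabulated IE_2 (kJ/mol): Si 1577, Mg 1451.
Overall IE_2 order: Mg < Si.

Mg, Si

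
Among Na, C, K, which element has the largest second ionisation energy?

IE_2 is the cost of taking one more electron from the +1 cation: Na⁺ is the bare [Ne] core; C⁺ still has 3 valence electrons; K⁺ is the bare [Ar] core.
Pulling an electron out of a noble-gas core costs far more than removing a remaining valence electron, so K and Na sit at the high end of IE_2.
The numbers (kJ/mol): Na 4562, C 2353, K 3052.
Hence IE_2: C < K < Na.

Na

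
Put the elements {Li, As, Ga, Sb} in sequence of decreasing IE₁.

As > Sb > Ga > Li

Across a period the outer electron is held more tightly (higher IE₁); down a group it sits in a higher shell, more shielded, and comes off more easily.
These span different periods and groups, so the two trends combine.
Ga > Li: the two effects oppose for this pair; the across-period effect wins (579 vs 520 kJ/mol).
Sb > Ga: period and group pull opposite ways; the across-period shift dominates (831 vs 579 kJ/mol).
As > Sb: As sits above Sb in group 15, so the down-group effect alone puts As higher.
For reference (kJ/mol): Li 520, Ga 579, As 947, Sb 831.
So from highest to lowest: As > Sb > Ga > Li.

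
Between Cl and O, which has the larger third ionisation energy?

IE_3 is the cost of taking one more electron from the +2 cation: Cl²⁺ still has 5 valence electrons; O²⁺ still has 4 valence electrons.
All are still removing valence electrons, so compare the +2 ions as you would atoms: IE_3 generally rises across a period (higher Z_eff) and falls down a group (larger shell), subject to the usual subshell exceptions.
Valence configurations: Cl²⁺ [Ne]3s²3p³, O²⁺ [He]2s²2p².
Approximate IE_3 values (kJ/mol): Cl 3822, O 5300.
So the third ionization energies run Cl < O.

O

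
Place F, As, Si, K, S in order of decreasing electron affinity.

F is in period 2, group 17; Si is in period 3, group 14; S is in period 3, group 16; K is in period 4, group 1; As is in period 4, group 15.
Adding an electron releases more energy for atoms nearer the top right (short of the noble gases).
These span different periods and groups, so the two trends combine.
As > K: both are in period 4; the period trend gives As the larger value.
Si > As: period and group pull opposite ways; the down-group shift dominates (134 vs 78 kJ/mol).
S > Si: both are in period 3; the period trend gives S the larger value.
F > S: both effects reinforce here, so F is clearly the higher of the two.
Tabulated electron affinity (kJ/mol): F 328, Si 134, S 200, K 48, As 78.
So from highest to lowest: F > S > Si > As > K.

F, S, Si, As, K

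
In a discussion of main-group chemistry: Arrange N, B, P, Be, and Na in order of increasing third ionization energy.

P < B < N < Na < Be

Consider each +2 ion: N²⁺ still has 3 valence electrons; B²⁺ still has 1 valence electron; P²⁺ still has 3 valence electrons; Be²⁺ is the bare [He] core; Na²⁺ is already 1 electron into the core.
Pulling an electron out of a noble-gas core costs far more than removing a remaining valence electron, so Na and Be sit at the high end of IE_3.
Valence configurations: N²⁺ [He]2s²2p¹, B²⁺ [He]2s¹, P²⁺ [Ne]3s²3p¹.
Tabulated IE_3 (kJ/mol): N 4578, B 3660, P 2914, Be 14849, Na 6910.
Putting it together, IE_3: P < B < N < Na < Be.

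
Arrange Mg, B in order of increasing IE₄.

Mg, B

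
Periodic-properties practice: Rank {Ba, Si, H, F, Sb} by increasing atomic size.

H is in period 1, group 1; F is in period 2, group 17; Si is in period 3, group 14; Sb is in period 5, group 15; Ba is in period 6, group 2.
Atomic radius shrinks across a period as nuclear charge pulls the same shell inward, and grows down a group as new shells are added.
These span different periods and groups, so the two trends combine.
F > H: period and group pull opposite ways; the down-group shift dominates (64 vs 32 pm).
Si > F: both effects reinforce here, so Si is clearly the larger of the two.
Sb > Si: period and group pull opposite ways; the down-group shift dominates (140 vs 116 pm).
Ba > Sb: relative to Sb, both the across-period and down-group shifts push Ba's atomic radius up.
Approximate values (pm): H 32, F 64, Si 116, Sb 140, Ba 196.
So from smallest to largest: H < F < Si < Sb < Ba.

H, F, Si, Sb, Ba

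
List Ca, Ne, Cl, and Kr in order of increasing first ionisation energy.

Ca < Cl < Kr < Ne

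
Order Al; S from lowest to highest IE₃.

IE_3 is the cost of taking one more electron from the +2 cation: Al²⁺ still has 1 valence electron; S²⁺ still has 4 valence electrons.
All are still removing valence electrons, so compare the +2 ions as you would atoms: IE_3 generally rises across a period (higher Z_eff) and falls down a group (larger shell), subject to the usual subshell exceptions.
Valence configurations: Al²⁺ [Ne]3s¹, S²⁺ [Ne]3s²3p².
Approximate IE_3 values (kJ/mol): Al 2745, S 3357.
Hence IE_3: Al < S.

Al, S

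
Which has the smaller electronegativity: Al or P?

Atoms toward the upper right of the periodic table pull bonding electrons most strongly.
All lie in period 3, so electronegativity increases left to right.
So Al has the smaller electronegativity (Al < P).

Al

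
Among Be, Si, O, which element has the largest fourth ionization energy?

Be

Consider each +3 ion: Be³⁺ is already 1 electron into the core; Si³⁺ still has 1 valence electron; O³⁺ still has 3 valence electrons.
Core electrons are held far more tightly than valence electrons, so Be tops the IE_4 order.
Valence configurations: Si³⁺ [Ne]3s¹, O³⁺ [He]2s²2p¹.
Tabulated IE_4 (kJ/mol): Be 21007, Si 4356, O 7469.
So the fourth ionization energies run Si < O < Be.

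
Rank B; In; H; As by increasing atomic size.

H, B, As, In

Moving right in a period, electrons are added to the same shell under a stronger nuclear pull, so atoms get smaller; moving down, a new shell is opened and atoms get larger.
Neither a single period nor a single group — weigh both effects.
B > H: the two effects oppose for this pair; the down-group effect wins (85 vs 32 pm).
As > B: the two effects oppose for this pair; the down-group effect wins (121 vs 85 pm).
In > As: relative to As, both the across-period and down-group shifts push In's atomic radius up.
For reference (pm): H 32, B 85, As 121, In 142.
So from smallest to largest: H < B < As < In.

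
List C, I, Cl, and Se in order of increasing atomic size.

C, Cl, Se, I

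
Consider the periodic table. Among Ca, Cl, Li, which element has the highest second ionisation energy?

Li

IE_2 is the cost of taking one more electron from the +1 cation: Ca⁺ still has 1 valence electron; Cl⁺ still has 6 valence electrons; Li⁺ is the bare [He] core.
Breaking into a closed-shell core is much more expensive than removing a leftover valence electron — Li has the largest IE_2 here.
Valence configurations: Ca⁺ [Ar]4s¹, Cl⁺ [Ne]3s²3p⁴.
Tabulated IE_2 (kJ/mol): Ca 1145, Cl 2298, Li 7298.
So the second ionization energies run Ca < Cl < Li.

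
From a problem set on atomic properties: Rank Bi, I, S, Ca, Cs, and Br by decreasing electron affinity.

Br, I, S, Bi, Cs, Ca

Electron affinity generally becomes more exothermic across a period toward the halogens and less exothermic down a group.
Neither a single period nor a single group — weigh both effects.
Cs > Ca: this pair runs against the simple trend — see the exception note.
Bi > Cs: Bi lies to the right of Cs in period 6, so the across-period effect alone puts Bi higher.
S > Bi: relative to Bi, both the across-period and down-group shifts push S's electron affinity up.
I > S: period and group pull opposite ways; the across-period shift dominates (295 vs 200 kJ/mol).
Br > I: Br sits above I in group 17, so the down-group effect alone puts Br higher.
Note the exception: Cs has a higher electron affinity than Ca, contrary to the simple trend — adding an electron to Ca (ns²) has to open a new, higher-energy np subshell, which is unfavourable.
Tabulated electron affinity (kJ/mol): S 200, Ca 2, Br 325, I 295, Cs 46, Bi 91.
So from highest to lowest: Br > I > S > Bi > Cs > Ca.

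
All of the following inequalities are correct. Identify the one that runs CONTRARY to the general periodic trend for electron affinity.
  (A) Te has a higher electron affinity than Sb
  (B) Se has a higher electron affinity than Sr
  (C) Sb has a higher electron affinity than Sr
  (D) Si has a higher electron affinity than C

(D)

The general trend: electron affinity increases across a period and decreases down a group.
(A) Te (period 5, group 16) vs Sb (period 5, group 15): the stated order agrees with the simple trend.
(B) Se (period 4, group 16) vs Sr (period 5, group 2): the stated order agrees with the simple trend.
(C) Sb (period 5, group 15) vs Sr (period 5, group 2): the stated order agrees with the simple trend.
(D) Si (period 3, group 14) vs C (period 2, group 14): the stated order contradicts the simple trend.
The exception is (D): Si's larger, more diffuse 3p orbitals accept an added electron slightly more readily than C's compact 2p.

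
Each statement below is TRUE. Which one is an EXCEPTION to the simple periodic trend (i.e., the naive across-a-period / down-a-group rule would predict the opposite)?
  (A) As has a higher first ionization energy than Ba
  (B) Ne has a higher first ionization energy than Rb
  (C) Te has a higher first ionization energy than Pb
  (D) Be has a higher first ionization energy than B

The general trend: first ionization energy increases across a period and decreases down a group.
(A) As (period 4, group 15) vs Ba (period 6, group 2): the stated order agrees with the simple trend.
(B) Ne (period 2, group 18) vs Rb (period 5, group 1): the stated order agrees with the simple trend.
(C) Te (period 5, group 16) vs Pb (period 6, group 14): the stated order agrees with the simple trend.
(D) Be (period 2, group 2) vs B (period 2, group 13): the stated order contradicts the simple trend.
The exception is (D): removing B's lone 2p electron is easier than breaking Be's filled 2s².

(D)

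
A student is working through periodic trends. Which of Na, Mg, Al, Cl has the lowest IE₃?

Al

The third ionization energy removes an electron from the +2 ion. For each element: Na²⁺ is already 1 electron into the core; Mg²⁺ is the bare [Ne] core; Al²⁺ still has 1 valence electron; Cl²⁺ still has 5 valence electrons.
Core electrons are held far more tightly than valence electrons, so Na and Mg top the IE_3 order.
Valence configurations: Al²⁺ [Ne]3s¹, Cl²⁺ [Ne]3s²3p³.
Tabulated IE_3 (kJ/mol): Na 6910, Mg 7733, Al 2745, Cl 3822.
Putting it together, IE_3: Al < Cl < Na < Mg.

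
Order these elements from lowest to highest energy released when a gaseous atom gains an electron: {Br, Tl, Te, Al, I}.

Tl < Al < Te < I < Br

Al is in period 3, group 13; Br is in period 4, group 17; Te is in period 5, group 16; I is in period 5, group 17; Tl is in period 6, group 13.
Electron affinity generally becomes more exothermic across a period toward the halogens and less exothermic down a group.
Neither a single period nor a single group — weigh both effects.
Al > Tl: Al sits above Tl in group 13, so the down-group effect alone puts Al higher.
Te > Al: the two effects oppose for this pair; the across-period effect wins (190 vs 42 kJ/mol).
I > Te: both are in period 5; the period trend gives I the larger value.
Br > I: Br sits above I in group 17, so the down-group effect alone puts Br higher.
For reference (kJ/mol): Al 42, Br 325, Te 190, I 295, Tl 19.
So from lowest to highest: Tl < Al < Te < I < Br.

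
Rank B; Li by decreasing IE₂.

Li, B

IE_2 is the cost of taking one more electron from the +1 cation: B⁺ still has 2 valence electrons; Li⁺ is the bare [He] core.
Pulling an electron out of a noble-gas core costs far more than removing a remaining valence electron, so Li sits at the high end of IE_2.
Tabulated IE_2 (kJ/mol): B 2427, Li 7298.
Hence IE_2: B < Li.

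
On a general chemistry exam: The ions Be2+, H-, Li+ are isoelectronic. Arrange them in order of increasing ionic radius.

Be2+ < Li+ < H-

All of these have 2 electrons, so size is governed by nuclear charge alone: the more protons, the stronger the pull on the same electron cloud, and the smaller the ion.
Nuclear charges: Be2+ (Z=4), Li+ (Z=3), H- (Z=1).
Smallest to largest: Be2+ < Li+ < H-.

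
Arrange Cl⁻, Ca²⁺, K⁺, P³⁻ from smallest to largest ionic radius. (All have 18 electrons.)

Ca²⁺ < K⁺ < Cl⁻ < P³⁻

All of these have 18 electrons, so size is governed by nuclear charge alone: the more protons, the stronger the pull on the same electron cloud, and the smaller the ion.
Nuclear charges: Ca²⁺ (Z=20), K⁺ (Z=19), Cl⁻ (Z=17), P³⁻ (Z=15).
Smallest to largest: Ca²⁺ < K⁺ < Cl⁻ < P³⁻.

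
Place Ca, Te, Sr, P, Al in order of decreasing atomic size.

Sr, Ca, Te, Al, P

Al is in period 3, group 13; P is in period 3, group 15; Ca is in period 4, group 2; Sr is in period 5, group 2; Te is in period 5, group 16.
Atomic radius shrinks across a period as nuclear charge pulls the same shell inward, and grows down a group as new shells are added.
These span different periods and groups, so the two trends combine.
Al > P: both are in period 3; the period trend gives Al the larger value.
Te > Al: period and group pull opposite ways; the down-group shift dominates (136 vs 126 pm).
Ca > Te: period and group pull opposite ways; the across-period shift dominates (171 vs 136 pm).
Sr > Ca: Sr sits below Ca in group 2, so the down-group effect alone puts Sr larger.
For reference (pm): Al 126, P 111, Ca 171, Sr 185, Te 136.
So from largest to smallest: Sr > Ca > Te > Al > P.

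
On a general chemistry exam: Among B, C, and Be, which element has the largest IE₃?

Be

After 2 electrons have been removed, what remains? B²⁺ still has 1 valence electron; C²⁺ still has 2 valence electrons; Be²⁺ is the bare [He] core.
Pulling an electron out of a noble-gas core costs far more than removing a remaining valence electron, so Be sits at the high end of IE_3.
Valence configurations: B²⁺ [He]2s¹, C²⁺ [He]2s².
Approximate IE_3 values (kJ/mol): B 3660, C 4620, Be 14849.
Putting it together, IE_3: B < C < Be.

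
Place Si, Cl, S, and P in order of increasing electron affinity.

P, Si, S, Cl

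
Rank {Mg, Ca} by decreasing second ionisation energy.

Mg > Ca

The second ionization energy removes an electron from the +1 ion. For each element: Mg⁺ still has 1 valence electron; Ca⁺ still has 1 valence electron.
All are still removing valence electrons, so compare the +1 ions as you would atoms: IE_2 generally rises across a period (higher Z_eff) and falls down a group (larger shell), subject to the usual subshell exceptions.
Valence configurations: Mg⁺ [Ne]3s¹, Ca⁺ [Ar]4s¹.
The numbers (kJ/mol): Mg 1451, Ca 1145.
Putting it together, IE_2: Ca < Mg.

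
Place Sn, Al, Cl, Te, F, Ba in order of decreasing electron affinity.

F is in period 2, group 17; Al is in period 3, group 13; Cl is in period 3, group 17; Sn is in period 5, group 14; Te is in period 5, group 16; Ba is in period 6, group 2.
Electron affinity generally becomes more exothermic across a period toward the halogens and less exothermic down a group.
Neither a single period nor a single group — weigh both effects.
Al > Ba: relative to Ba, both the across-period and down-group shifts push Al's electron affinity up.
Sn > Al: the two effects oppose for this pair; the across-period effect wins (107 vs 42 kJ/mol).
Te > Sn: Te lies to the right of Sn in period 5, so the across-period effect alone puts Te higher.
F > Te: both effects reinforce here, so F is clearly the higher of the two.
Cl > F: this pair runs against the simple trend — see the exception note.
Note the exception: Cl has a higher electron affinity than F, contrary to the simple trend — F's small 2p subshell makes the incoming electron feel strong e⁻–e⁻ repulsion, so Cl actually releases more energy on gaining an electron.
Tabulated electron affinity (kJ/mol): F 328, Al 42, Cl 349, Sn 107, Te 190, Ba 14.
So from highest to lowest: Cl > F > Te > Sn > Al > Ba.

Cl, F, Te, Sn, Al, Ba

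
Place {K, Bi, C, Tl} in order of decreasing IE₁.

C is in period 2, group 14; K is in period 4, group 1; Tl is in period 6, group 13; Bi is in period 6, group 15.
IE₁ increases left→right with effective nuclear charge and decreases top→bottom as the valence shell moves farther out.
Neither a single period nor a single group — weigh both effects.
Tl > K: the two effects oppose for this pair; the across-period effect wins (589 vs 419 kJ/mol).
Bi > Tl: both are in period 6; the period trend gives Bi the larger value.
C > Bi: period and group pull opposite ways; the down-group shift dominates (1086 vs 703 kJ/mol).
Tabulated first ionization energy (kJ/mol): C 1086, K 419, Tl 589, Bi 703.
So from highest to lowest: C > Bi > Tl > K.

C, Bi, Tl, K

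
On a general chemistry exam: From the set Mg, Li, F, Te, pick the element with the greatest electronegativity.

F

Li is in period 2, group 1; F is in period 2, group 17; Mg is in period 3, group 2; Te is in period 5, group 16.
Electronegativity increases across a period and decreases down a group, tracking effective nuclear charge and atomic size.
These span different periods and groups, so the two trends combine.
Mg > Li: the two effects oppose for this pair; the across-period effect wins (1.31 vs 0.98).
Te > Mg: period and group pull opposite ways; the across-period shift dominates (2.10 vs 1.31).
F > Te: relative to Te, both the across-period and down-group shifts push F's electronegativity up.
Tabulated electronegativity (Pauling): Li 0.98, F 3.98, Mg 1.31, Te 2.10.
The greatest electronegativity among these belongs to F.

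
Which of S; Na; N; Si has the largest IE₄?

IE_4 is the cost of taking one more electron from the +3 cation: S³⁺ still has 3 valence electrons; Na³⁺ is already 2 electrons into the core; N³⁺ still has 2 valence electrons; Si³⁺ still has 1 valence electron.
Pulling an electron out of a noble-gas core costs far more than removing a remaining valence electron, so Na sits at the high end of IE_4.
Valence configurations: S³⁺ [Ne]3s²3p¹, N³⁺ [He]2s², Si³⁺ [Ne]3s¹.
Approximate IE_4 values (kJ/mol): S 4556, Na 9543, N 7475, Si 4356.
Putting it together, IE_4: Si < S < N < Na.

Na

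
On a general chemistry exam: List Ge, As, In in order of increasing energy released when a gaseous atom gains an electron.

EA tends to increase across a period and decrease down a group, though the pattern is less regular than for IE or radius.
Here both period and group differ, so the two effects have to be weighed against each other.
As > In: both effects reinforce here, so As is clearly the higher of the two.
Ge > As: this pair runs against the simple trend — see the exception note.
Note the exception: Ge has a higher electron affinity than As, contrary to the simple trend — adding an electron to As's half-filled 4p³ is unfavourable, so Ge (4p²) has the more exothermic EA.
Tabulated electron affinity (kJ/mol): Ge 119, As 78, In 29.
So from lowest to highest: In < As < Ge.

In < As < Ge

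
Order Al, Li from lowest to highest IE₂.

Consider each +1 ion: Al⁺ still has 2 valence electrons; Li⁺ is the bare [He] core.
Breaking into a closed-shell core is much more expensive than removing a leftover valence electron — Li has the largest IE_2 here.
The numbers (kJ/mol): Al 1817, Li 7298.
So the second ionization energies run Al < Li.

Al, Li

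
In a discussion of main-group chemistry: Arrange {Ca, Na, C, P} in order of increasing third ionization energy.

Consider each +2 ion: Ca²⁺ is the bare [Ar] core; Na²⁺ is already 1 electron into the core; C²⁺ still has 2 valence electrons; P²⁺ still has 3 valence electrons.
Core electrons are held far more tightly than valence electrons, so Ca and Na top the IE_3 order.
Valence configurations: C²⁺ [He]2s², P²⁺ [Ne]3s²3p¹.
Approximate IE_3 values (kJ/mol): Ca 4912, Na 6910, C 4620, P 2914.
Hence IE_3: P < C < Ca < Na.

P < C < Ca < Na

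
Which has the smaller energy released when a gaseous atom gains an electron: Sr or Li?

Sr

Li is in period 2, group 1; Sr is in period 5, group 2.
Electron affinity generally becomes more exothermic across a period toward the halogens and less exothermic down a group.
Neither a single period nor a single group — weigh both effects.
Li > Sr: the two effects oppose for this pair; the down-group effect wins (60 vs 5 kJ/mol).
Approximate values (kJ/mol): Li 60, Sr 5.
So Sr has the smaller energy released when a gaseous atom gains an electron (Sr < Li).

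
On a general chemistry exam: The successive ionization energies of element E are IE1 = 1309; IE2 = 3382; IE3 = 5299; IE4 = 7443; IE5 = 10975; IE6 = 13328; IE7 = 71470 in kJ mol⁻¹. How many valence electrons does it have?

Look for the largest jump between consecutive ionization energies: IE7/IE6 ≈ 5.4, far larger than any earlier ratio.
That jump marks the point where a core electron is being removed. So the atom has 6 valence electrons.

6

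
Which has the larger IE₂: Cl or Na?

Na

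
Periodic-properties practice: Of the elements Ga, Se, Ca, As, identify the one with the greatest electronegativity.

Ca is in period 4, group 2; Ga is in period 4, group 13; As is in period 4, group 15; Se is in period 4, group 16.
EN rises left→right (higher Z_eff, smaller atoms) and falls top→bottom (larger, more shielded atoms).
All lie in period 4, so electronegativity increases left to right.
The greatest electronegativity among these belongs to Se.

Se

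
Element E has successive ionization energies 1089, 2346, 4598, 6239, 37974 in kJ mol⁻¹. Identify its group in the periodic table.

Group 14

Look for the largest jump between consecutive ionization energies: IE5/IE4 ≈ 6.1, far larger than any earlier ratio.
That jump marks the point where a core electron is being removed. So the atom has 4 valence electrons.
A main-group element with 4 valence electrons is in group 14.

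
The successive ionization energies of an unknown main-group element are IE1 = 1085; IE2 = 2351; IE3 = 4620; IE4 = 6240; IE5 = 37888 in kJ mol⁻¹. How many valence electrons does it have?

4

Look for the largest jump between consecutive ionization energies: IE5/IE4 ≈ 6.1, far larger than any earlier ratio.
That jump marks the point where a core electron is being removed. So the atom has 4 valence electrons.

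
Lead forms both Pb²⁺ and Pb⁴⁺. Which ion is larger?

Both ions have Z = 82 protons, but Pb⁴⁺ has lost more electrons, so its remaining electrons feel a larger effective nuclear charge per electron and are pulled in more tightly.
Higher positive charge → smaller ion, so Pb²⁺ > Pb⁴⁺.

Pb²⁺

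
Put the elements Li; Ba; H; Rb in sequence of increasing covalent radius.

H < Li < Ba < Rb

H is in period 1, group 1; Li is in period 2, group 1; Rb is in period 5, group 1; Ba is in period 6, group 2.
Radius decreases left→right (rising Z_eff, same n) and increases top→bottom (higher n).
Here both period and group differ, so the two effects have to be weighed against each other.
Li > H: Li sits below H in group 1, so the down-group effect alone puts Li larger.
Ba > Li: the two effects oppose for this pair; the down-group effect wins (196 vs 133 pm).
Rb > Ba: period and group pull opposite ways; the across-period shift dominates (210 vs 196 pm).
Approximate values (pm): H 32, Li 133, Rb 210, Ba 196.
So from smallest to largest: H < Li < Ba < Rb.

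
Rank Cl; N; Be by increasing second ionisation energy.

Be, Cl, N

The second ionization energy removes an electron from the +1 ion. For each element: Cl⁺ still has 6 valence electrons; N⁺ still has 4 valence electrons; Be⁺ still has 1 valence electron.
All are still removing valence electrons, so compare the +1 ions as you would atoms: IE_2 generally rises across a period (higher Z_eff) and falls down a group (larger shell), subject to the usual subshell exceptions.
Valence configurations: Cl⁺ [Ne]3s²3p⁴, N⁺ [He]2s²2p², Be⁺ [He]2s¹.
Tabulated IE_2 (kJ/mol): Cl 2298, N 2856, Be 1757.
So the second ionization energies run Be < Cl < N.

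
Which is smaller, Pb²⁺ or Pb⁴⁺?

Both ions have Z = 82 protons, but Pb⁴⁺ has lost more electrons, so its remaining electrons feel a larger effective nuclear charge per electron and are pulled in more tightly.
Higher positive charge → smaller ion, so Pb²⁺ > Pb⁴⁺.

Pb⁴⁺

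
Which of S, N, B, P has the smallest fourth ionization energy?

S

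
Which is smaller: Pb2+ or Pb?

Forming Pb2+ removes 2 electrons from Pb. Fewer electrons for the same nuclear charge means less shielding and a higher Z_eff on the remaining electrons.
A cation is smaller than its parent atom: Pb2+ < Pb.

Pb2+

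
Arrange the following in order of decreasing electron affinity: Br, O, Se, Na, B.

EA tends to increase across a period and decrease down a group, though the pattern is less regular than for IE or radius.
These span different periods and groups, so the two trends combine.
Na > B: this pair runs against the simple trend — see the exception note.
O > Na: both effects reinforce here, so O is clearly the higher of the two.
Se > O: this pair runs against the simple trend — see the exception note.
Br > Se: both are in period 4; the period trend gives Br the larger value.
Note the exception: Na has a higher electron affinity than B, contrary to the simple trend — B's ns²np¹ configuration gives only a small electron affinity — the sparsely filled np subshell binds an added electron weakly.
Note the exception: Se has a higher electron affinity than O, contrary to the simple trend — O's compact 2p subshell gives strong electron–electron repulsion on the added electron.
For reference (kJ/mol): B 27, O 141, Na 53, Se 195, Br 325.
So from highest to lowest: Br > Se > O > Na > B.

Br, Se, O, Na, B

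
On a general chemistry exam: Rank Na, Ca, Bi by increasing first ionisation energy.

Na < Ca < Bi

Na is in period 3, group 1; Ca is in period 4, group 2; Bi is in period 6, group 15.
IE₁ increases left→right with effective nuclear charge and decreases top→bottom as the valence shell moves farther out.
These span different periods and groups, so the two trends combine.
Ca > Na: the two effects oppose for this pair; the across-period effect wins (590 vs 496 kJ/mol).
Bi > Ca: period and group pull opposite ways; the across-period shift dominates (703 vs 590 kJ/mol).
For reference (kJ/mol): Na 496, Ca 590, Bi 703.
So from lowest to highest: Na < Ca < Bi.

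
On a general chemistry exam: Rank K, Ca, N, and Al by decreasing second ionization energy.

The second ionization energy removes an electron from the +1 ion. For each element: K⁺ is the bare [Ar] core; Ca⁺ still has 1 valence electron; N⁺ still has 4 valence electrons; Al⁺ still has 2 valence electrons.
Pulling an electron out of a noble-gas core costs far more than removing a remaining valence electron, so K sits at the high end of IE_2.
Valence configurations: Ca⁺ [Ar]4s¹, N⁺ [He]2s²2p², Al⁺ [Ne]3s².
Approximate IE_2 values (kJ/mol): K 3052, Ca 1145, N 2856, Al 1817.
Hence IE_2: Ca < Al < N < K.

K, N, Al, Ca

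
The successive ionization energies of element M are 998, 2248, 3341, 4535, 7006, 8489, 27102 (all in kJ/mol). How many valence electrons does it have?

Look for the largest jump between consecutive ionization energies: IE7/IE6 ≈ 3.2, far larger than any earlier ratio.
That jump marks the point where a core electron is being removed. So the atom has 6 valence electrons.

6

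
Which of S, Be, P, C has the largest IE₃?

IE_3 is the cost of taking one more electron from the +2 cation: S²⁺ still has 4 valence electrons; Be²⁺ is the bare [He] core; P²⁺ still has 3 valence electrons; C²⁺ still has 2 valence electrons.
Breaking into a closed-shell core is much more expensive than removing a leftover valence electron — Be has the largest IE_3 here.
Valence configurations: S²⁺ [Ne]3s²3p², P²⁺ [Ne]3s²3p¹, C²⁺ [He]2s².
Tabulated IE_3 (kJ/mol): S 3357, Be 14849, P 2914, C 4620.
Hence IE_3: P < S < C < Be.

Be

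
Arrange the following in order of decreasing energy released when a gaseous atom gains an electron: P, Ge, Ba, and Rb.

P is in period 3, group 15; Ge is in period 4, group 14; Rb is in period 5, group 1; Ba is in period 6, group 2.
Atoms with high Z_eff and room in the valence shell (especially the halogens) have the most exothermic electron affinities.
These span different periods and groups, so the two trends combine.
Rb > Ba: period and group pull opposite ways; the down-group shift dominates (47 vs 14 kJ/mol).
P > Rb: both effects reinforce here, so P is clearly the higher of the two.
Ge > P: this pair runs against the simple trend — see the exception note.
Note the exception: Ge has a higher electron affinity than P, contrary to the simple trend — adding an electron to P's half-filled np³ subshell costs electron-pairing energy.
Approximate values (kJ/mol): P 72, Ge 119, Rb 47, Ba 14.
So from highest to lowest: Ge > P > Rb > Ba.

Ge > P > Rb > Ba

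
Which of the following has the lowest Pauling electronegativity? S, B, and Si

B is in period 2, group 13; Si is in period 3, group 14; S is in period 3, group 16.
Atoms toward the upper right of the periodic table pull bonding electrons most strongly.
These span different periods and groups, so the two trends combine.
B > Si: period and group pull opposite ways; the down-group shift dominates (2.04 vs 1.90).
S > B: period and group pull opposite ways; the across-period shift dominates (2.58 vs 2.04).
For reference (Pauling): B 2.04, Si 1.90, S 2.58.
The lowest Pauling electronegativity among these belongs to Si.

Si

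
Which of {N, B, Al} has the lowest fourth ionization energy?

N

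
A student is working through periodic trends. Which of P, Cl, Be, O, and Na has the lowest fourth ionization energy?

P

The fourth ionization energy removes an electron from the +3 ion. For each element: P³⁺ still has 2 valence electrons; Cl³⁺ still has 4 valence electrons; Be³⁺ is already 1 electron into the core; O³⁺ still has 3 valence electrons; Na³⁺ is already 2 electrons into the core.
Core electrons are held far more tightly than valence electrons, so Na and Be top the IE_4 order.
Valence configurations: P³⁺ [Ne]3s², Cl³⁺ [Ne]3s²3p², O³⁺ [He]2s²2p¹.
The numbers (kJ/mol): P 4964, Cl 5159, Be 21007, O 7469, Na 9543.
Overall IE_4 order: P < Cl < O < Na < Be.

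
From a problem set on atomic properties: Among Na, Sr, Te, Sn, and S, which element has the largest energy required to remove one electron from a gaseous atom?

S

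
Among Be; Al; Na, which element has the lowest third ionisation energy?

IE_3 is the cost of taking one more electron from the +2 cation: Be²⁺ is the bare [He] core; Al²⁺ still has 1 valence electron; Na²⁺ is already 1 electron into the core.
Pulling an electron out of a noble-gas core costs far more than removing a remaining valence electron, so Na and Be sit at the high end of IE_3.
Approximate IE_3 values (kJ/mol): Be 14849, Al 2745, Na 6910.
Hence IE_3: Al < Na < Be.

Al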